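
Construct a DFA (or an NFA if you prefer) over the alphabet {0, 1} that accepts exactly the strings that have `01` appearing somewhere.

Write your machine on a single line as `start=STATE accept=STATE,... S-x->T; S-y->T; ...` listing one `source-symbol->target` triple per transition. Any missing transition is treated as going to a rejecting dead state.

start=q0; accept=q2; q0-0->q1; q0-1->q0; q1-0->q1; q1-1->q2; q2-0->q2; q2-1->q2

States q0..q1 record the length of the longest prefix of `01` that matches the current input suffix. Reaching q2 means `01` has been seen, and we stay there forever. Accept from q2.
        0   1  
>  q0   q1  q0 
   q1   q1  q2 
 * q2   q2  q2 
(> = start, * = accepting)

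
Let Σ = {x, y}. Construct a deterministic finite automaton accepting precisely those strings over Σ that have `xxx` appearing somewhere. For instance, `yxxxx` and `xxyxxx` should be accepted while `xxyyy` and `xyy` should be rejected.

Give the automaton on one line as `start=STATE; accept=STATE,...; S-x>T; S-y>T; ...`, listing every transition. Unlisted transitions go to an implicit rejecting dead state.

start=q0; accept=q3; q0-x>q1; q0-y>q0; q1-x>q2; q1-y>q0; q2-x>q3; q2-y>q0; q3-x>q3; q3-y>q3

Track how much of `xxx` has been matched so far: state q0 is no progress, q3 is the absorbing accept state reached once `xxx` has occurred. Intermediate states record partial matches; on a mismatch, fall back to the longest reusable overlap.
4 states suffice.
        x   y  
>  q0   q1  q0 
   q1   q2  q0 
   q2   q3  q0 
 * q3   q3  q3 
(> = start, * = accepting)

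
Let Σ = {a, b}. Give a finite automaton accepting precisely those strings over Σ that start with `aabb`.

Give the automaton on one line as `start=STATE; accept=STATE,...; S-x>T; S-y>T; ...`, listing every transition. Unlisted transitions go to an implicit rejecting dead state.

Walk along `aabb` while the input agrees: from S0 take `a` to S1, and so on. Any deviation drops to the rejecting sink S5. Once S4 is reached the prefix is confirmed and every continuation is accepted.
6 states suffice.
        a   b  
>  S0   S1  S5 
   S1   S2  S5 
   S2   S5  S3 
   S3   S5  S4 
 * S4   S4  S4 
   S5   S5  S5 
(> = start, * = accepting)

start=S0; accept=S4; S0-a>S1; S0-b>S5; S1-a>S2; S1-b>S5; S2-a>S5; S2-b>S3; S3-a>S5; S3-b>S4; S4-a>S4; S4-b>S4; S5-a>S5; S5-b>S5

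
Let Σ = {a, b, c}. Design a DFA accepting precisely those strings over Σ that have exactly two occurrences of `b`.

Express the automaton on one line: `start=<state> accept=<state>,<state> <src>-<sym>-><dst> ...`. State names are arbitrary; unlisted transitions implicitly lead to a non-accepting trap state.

start=q0 accept=q2 q0-a->q0 q0-b->q1 q0-c->q0 q1-a->q1 q1-b->q2 q1-c->q1 q2-a->q2 q2-b->q3 q2-c->q2 q3-a->q3 q3-b->q3 q3-c->q3

Count `b`s, saturating at 3: states q0 through q2 mean 0 through 2 `b`s seen; q3 means more than 2. Each `b` increments (capped at q3); other symbols loop. Accept from {q2}.
With 4 states:
        a   b   c  
>  q0   q0  q1  q0 
   q1   q1  q2  q1 
 * q2   q2  q3  q2 
   q3   q3  q3  q3 
(> = start, * = accepting)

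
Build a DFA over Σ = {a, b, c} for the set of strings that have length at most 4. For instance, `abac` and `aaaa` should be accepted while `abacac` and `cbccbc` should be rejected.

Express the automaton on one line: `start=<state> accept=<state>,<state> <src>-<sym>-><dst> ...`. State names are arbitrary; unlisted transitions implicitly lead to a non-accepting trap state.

We only need to distinguish lengths 0, 1, …, 4, and '>4'. Chain q0 → q1 → q2 → q3 → q4 → q5 on every symbol, with q5 looping. Accepting states: {q0, q1, q2, q3, q4}.
        a   b   c  
>* q0   q1  q1  q1 
 * q1   q2  q2  q2 
 * q2   q3  q3  q3 
 * q3   q4  q4  q4 
 * q4   q5  q5  q5 
   q5   q5  q5  q5 
(> = start, * = accepting)

start=q0 accept=q0,q1,q2,q3,q4 q0-a->q1 q0-b->q1 q0-c->q1 q1-a->q2 q1-b->q2 q1-c->q2 q2-a->q3 q2-b->q3 q2-c->q3 q3-a->q4 q3-b->q4 q3-c->q4 q4-a->q5 q4-b->q5 q4-c->q5 q5-a->q5 q5-b->q5 q5-c->q5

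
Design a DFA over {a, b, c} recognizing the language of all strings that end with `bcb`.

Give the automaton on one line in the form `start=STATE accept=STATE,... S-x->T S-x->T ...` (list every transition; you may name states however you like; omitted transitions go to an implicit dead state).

Let each state record the length of the longest suffix of the input read so far that is also a prefix of `bcb`. S1 means the last symbol is `b`; S2 means the last 2 symbols are `bc`; S3 means the last 3 symbols are `bcb`. Accept only at S3, where the string currently ends in `bcb`.
4 states suffice.
        a   b   c  
>  S0   S0  S1  S0 
   S1   S0  S1  S2 
   S2   S0  S3  S0 
 * S3   S0  S1  S2 
(> = start, * = accepting)

start=S0 accept=S3 S0-a->S0 S0-b->S1 S0-c->S0 S1-a->S0 S1-b->S1 S1-c->S2 S2-a->S0 S2-b->S3 S2-c->S0 S3-a->S0 S3-b->S1 S3-c->S2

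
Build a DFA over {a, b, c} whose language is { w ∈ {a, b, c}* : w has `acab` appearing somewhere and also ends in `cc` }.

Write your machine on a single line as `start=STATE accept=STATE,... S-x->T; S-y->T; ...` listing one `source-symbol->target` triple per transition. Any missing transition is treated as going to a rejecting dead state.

start=q0; accept=q8; q0-a->q1; q0-b->q0; q0-c->q2; q1-a->q1; q1-b->q0; q1-c->q3; q2-a->q1; q2-b->q0; q2-c->q4; q3-a->q5; q3-b->q0; q3-c->q4; q4-a->q1; q4-b->q0; q4-c->q4; q5-a->q1; q5-b->q6; q5-c->q3; q6-a->q6; q6-b->q6; q6-c->q7; q7-a->q6; q7-b->q6; q7-c->q8; q8-a->q6; q8-b->q6; q8-c->q8

Handle the two conditions separately and then intersect. The first has 5 states tracking whether and how much of `acab` has been seen; the second has 3 states tracking how much of the suffix `cc` has currently been matched. A product state is a pair (one from each), accepting exactly when both do.
9 states suffice.
        a   b   c  
>  q0   q1  q0  q2 
   q1   q1  q0  q3 
   q2   q1  q0  q4 
   q3   q5  q0  q4 
   q4   q1  q0  q4 
   q5   q1  q6  q3 
   q6   q6  q6  q7 
   q7   q6  q6  q8 
 * q8   q6  q6  q8 
(> = start, * = accepting)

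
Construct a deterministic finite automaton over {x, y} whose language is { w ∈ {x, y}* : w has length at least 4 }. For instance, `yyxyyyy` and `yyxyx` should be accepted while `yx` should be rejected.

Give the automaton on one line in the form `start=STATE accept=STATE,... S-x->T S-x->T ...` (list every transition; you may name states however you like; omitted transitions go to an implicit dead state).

start=q0 accept=q4,q5 q0-x->q1 q0-y->q1 q1-x->q2 q1-y->q2 q2-x->q3 q2-y->q3 q3-x->q4 q3-y->q4 q4-x->q5 q4-y->q5 q5-x->q5 q5-y->q5

Count input length up to 5: every symbol moves from q0 toward q5, which means 'more than 4' and absorbs. Accept from {q4, q5}.
6 states suffice.
        x   y  
>  q0   q1  q1 
   q1   q2  q2 
   q2   q3  q3 
   q3   q4  q4 
 * q4   q5  q5 
 * q5   q5  q5 
(> = start, * = accepting)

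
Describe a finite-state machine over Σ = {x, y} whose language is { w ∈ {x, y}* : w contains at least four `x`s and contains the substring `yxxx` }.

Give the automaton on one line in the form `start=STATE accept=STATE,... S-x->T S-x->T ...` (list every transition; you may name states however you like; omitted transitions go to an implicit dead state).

start=A accept=T,X A-x->B A-y->C B-x->D B-y->E C-x->F C-y->C D-x->G D-y->H E-x->I E-y->E F-x->J F-y->E G-x->K G-y->L H-x->M H-y->H I-x->N I-y->H J-x->O J-y->H K-x->P K-y->Q L-x->R L-y->L M-x->S M-y->L N-x->T N-y->L O-x->T O-y->O P-x->P P-y->U Q-x->V Q-y->Q R-x->W R-y->Q S-x->X S-y->Q T-x->X T-y->T U-x->V U-y->U V-x->W V-y->U W-x->X W-y->U X-x->X X-y->X

Handle the two conditions separately and then intersect. The first has 6 states tracking the count of `x`s, saturating at 5; the second has 5 states tracking whether and how much of `yxxx` has been seen. A product state is a pair (one from each), accepting exactly when both do.
24 states suffice.
       x  y 
>  A   B  C 
   B   D  E 
   C   F  C 
   D   G  H 
   E   I  E 
   F   J  E 
   G   K  L 
   H   M  H 
   I   N  H 
   J   O  H 
   K   P  Q 
   L   R  L 
   M   S  L 
   N   T  L 
   O   T  O 
   P   P  U 
   Q   V  Q 
   R   W  Q 
   S   X  Q 
 * T   X  T 
   U   V  U 
   V   W  U 
   W   X  U 
 * X   X  X 
(> = start, * = accepting)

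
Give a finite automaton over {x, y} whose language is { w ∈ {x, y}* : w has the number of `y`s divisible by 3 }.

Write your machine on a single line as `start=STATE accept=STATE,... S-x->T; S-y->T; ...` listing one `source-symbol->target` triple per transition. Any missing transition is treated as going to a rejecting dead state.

Keep the running count of `y`s modulo 3: each `y` advances along the cycle A → B → C → A while other symbols loop. Accept at A.
With 3 states:
       x  y 
>* A   A  B 
   B   B  C 
   C   C  A 
(> = start, * = accepting)

start=A; accept=A; A-x->A; A-y->B; B-x->B; B-y->C; C-x->C; C-y->A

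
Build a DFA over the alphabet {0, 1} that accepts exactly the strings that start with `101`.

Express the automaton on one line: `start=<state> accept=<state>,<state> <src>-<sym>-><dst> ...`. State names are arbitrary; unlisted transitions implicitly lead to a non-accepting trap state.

Check the first 3 symbols one by one: s0 through s2 record how many have matched `101` so far; any wrong symbol goes to the dead state s4. After all 3 match we enter the accepting sink s3.
A 5-state machine:
        0   1  
>  s0   s4  s1 
   s1   s2  s4 
   s2   s4  s3 
 * s3   s3  s3 
   s4   s4  s4 
(> = start, * = accepting)

start=s0 accept=s3 s0-0->s4 s0-1->s1 s1-0->s2 s1-1->s4 s2-0->s4 s2-1->s3 s3-0->s3 s3-1->s3 s4-0->s4 s4-1->s4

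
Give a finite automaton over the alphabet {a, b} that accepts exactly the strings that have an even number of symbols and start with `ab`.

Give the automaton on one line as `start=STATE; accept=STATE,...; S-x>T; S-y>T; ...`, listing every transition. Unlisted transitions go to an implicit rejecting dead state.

start=s0; accept=s3; s0-a>s1; s0-b>s2; s1-a>s2; s1-b>s3; s2-a>s2; s2-b>s2; s3-a>s4; s3-b>s4; s4-a>s3; s4-b>s3

Run two small machines in parallel and take their product. The first has 2 states tracking the input length modulo 2; the second has 4 states tracking whether the input so far still matches the prefix `ab`. A product state is a pair (one from each), accepting exactly when both do. After merging equivalent states the machine shrinks.
5 states suffice.
        a   b  
>  s0   s1  s2 
   s1   s2  s3 
   s2   s2  s2 
 * s3   s4  s4 
   s4   s3  s3 
(> = start, * = accepting)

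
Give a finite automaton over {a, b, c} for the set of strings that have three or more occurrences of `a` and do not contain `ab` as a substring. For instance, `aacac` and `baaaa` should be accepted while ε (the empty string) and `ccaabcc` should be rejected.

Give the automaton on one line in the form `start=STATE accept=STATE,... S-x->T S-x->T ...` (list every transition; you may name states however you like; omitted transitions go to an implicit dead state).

Run two small machines in parallel and take their product. One (5 states) tracks the count of `a`s, saturating at 4; the other (3 states) tracks partial matches of the forbidden pattern `ab`. Each combined state is a pair, one component from each; accept when both components accept.
With 13 states:
          a    b    c  
>  q0     q1   q0   q0 
   q1     q2   q3   q4 
   q2     q5   q6   q7 
   q3     q6   q3   q3 
   q4     q2   q4   q4 
 * q5     q8   q9  q10 
   q6     q9   q6   q6 
   q7     q5   q7   q7 
 * q8     q8  q11  q12 
   q9    q11   q9   q9 
 * q10    q8  q10  q10 
   q11   q11  q11  q11 
 * q12    q8  q12  q12 
(> = start, * = accepting)

start=q0 accept=q5,q8,q10,q12 q0-a->q1 q0-b->q0 q0-c->q0 q1-a->q2 q1-b->q3 q1-c->q4 q2-a->q5 q2-b->q6 q2-c->q7 q3-a->q6 q3-b->q3 q3-c->q3 q4-a->q2 q4-b->q4 q4-c->q4 q5-a->q8 q5-b->q9 q5-c->q10 q6-a->q9 q6-b->q6 q6-c->q6 q7-a->q5 q7-b->q7 q7-c->q7 q8-a->q8 q8-b->q11 q8-c->q12 q9-a->q11 q9-b->q9 q9-c->q9 q10-a->q8 q10-b->q10 q10-c->q10 q11-a->q11 q11-b->q11 q11-c->q11 q12-a->q8 q12-b->q12 q12-c->q12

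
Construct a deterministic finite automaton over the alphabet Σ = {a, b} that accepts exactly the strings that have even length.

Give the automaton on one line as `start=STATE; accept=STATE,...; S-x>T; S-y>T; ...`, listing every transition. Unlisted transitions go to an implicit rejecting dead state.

start=q0; accept=q0; q0-a>q1; q0-b>q1; q1-a>q0; q1-b>q0

Only the length mod 2 matters, so use a 2-cycle: from any state, every input symbol moves to the next state, wrapping q1 back to q0. Mark q0 accepting.
A 2-state machine:
        a   b  
>* q0   q1  q1 
   q1   q0  q0 
(> = start, * = accepting)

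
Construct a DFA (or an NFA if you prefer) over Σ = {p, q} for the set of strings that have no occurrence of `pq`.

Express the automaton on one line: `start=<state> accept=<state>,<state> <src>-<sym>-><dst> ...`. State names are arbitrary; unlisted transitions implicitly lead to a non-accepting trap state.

start=S0 accept=S0,S1 S0-p->S1 S0-q->S0 S1-p->S1 S1-q->S2 S2-p->S2 S2-q->S2

Track partial matches of the forbidden pattern `pq`. State S2 is a dead state reached once `pq` has occurred; every other state accepts. S0 means no part of `pq` is currently matched.
        p   q  
>* S0   S1  S0 
 * S1   S1  S2 
   S2   S2  S2 
(> = start, * = accepting)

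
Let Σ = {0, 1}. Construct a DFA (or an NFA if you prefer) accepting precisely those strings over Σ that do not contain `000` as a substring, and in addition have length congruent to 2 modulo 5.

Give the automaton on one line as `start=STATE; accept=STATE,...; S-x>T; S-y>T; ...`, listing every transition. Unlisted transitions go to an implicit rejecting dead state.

start=s0; accept=s3,s4,s5; s0-0>s1; s0-1>s2; s1-0>s3; s1-1>s4; s2-0>s5; s2-1>s4; s3-0>s6; s3-1>s7; s4-0>s8; s4-1>s7; s5-0>s9; s5-1>s7; s6-0>s6; s6-1>s6; s7-0>s10; s7-1>s11; s8-0>s12; s8-1>s11; s9-0>s6; s9-1>s11; s10-0>s13; s10-1>s0; s11-0>s14; s11-1>s0; s12-0>s6; s12-1>s0; s13-0>s6; s13-1>s2; s14-0>s15; s14-1>s2; s15-0>s6; s15-1>s4

Run two small machines in parallel and take their product. One (4 states) tracks partial matches of the forbidden pattern `000`; the other (5 states) tracks the input length modulo 5. Each combined state is a pair, one component from each; accept when both components accept. Equivalent product states are then merged.
With 16 states:
          0    1  
>  s0     s1   s2 
   s1     s3   s4 
   s2     s5   s4 
 * s3     s6   s7 
 * s4     s8   s7 
 * s5     s9   s7 
   s6     s6   s6 
   s7    s10  s11 
   s8    s12  s11 
   s9     s6  s11 
   s10   s13   s0 
   s11   s14   s0 
   s12    s6   s0 
   s13    s6   s2 
   s14   s15   s2 
   s15    s6   s4 
(> = start, * = accepting)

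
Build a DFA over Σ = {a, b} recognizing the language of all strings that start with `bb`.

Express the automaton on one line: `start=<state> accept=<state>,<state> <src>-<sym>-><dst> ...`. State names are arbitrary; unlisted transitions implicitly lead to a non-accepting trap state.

Check the first 2 symbols one by one: q0 through q1 record how many have matched `bb` so far; any wrong symbol goes to the dead state q3. After all 2 match we enter the accepting sink q2.
4 states suffice.
        a   b  
>  q0   q3  q1 
   q1   q3  q2 
 * q2   q2  q2 
   q3   q3  q3 
(> = start, * = accepting)

start=q0 accept=q2 q0-a->q3 q0-b->q1 q1-a->q3 q1-b->q2 q2-a->q2 q2-b->q2 q3-a->q3 q3-b->q3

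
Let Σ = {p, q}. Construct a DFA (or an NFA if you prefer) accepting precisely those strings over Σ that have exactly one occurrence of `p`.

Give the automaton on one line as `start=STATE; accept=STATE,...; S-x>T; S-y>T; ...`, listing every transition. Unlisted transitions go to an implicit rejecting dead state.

Only the number of `p`s matters, and only up to 2. Make a chain s0 → s1 → s2 advanced by each `p` (with s2 absorbing); every other symbol self-loops. The accepting set is {s1}.
With 3 states:
        p   q  
>  s0   s1  s0 
 * s1   s2  s1 
   s2   s2  s2 
(> = start, * = accepting)

start=s0; accept=s1; s0-p>s1; s0-q>s0; s1-p>s2; s1-q>s1; s2-p>s2; s2-q>s2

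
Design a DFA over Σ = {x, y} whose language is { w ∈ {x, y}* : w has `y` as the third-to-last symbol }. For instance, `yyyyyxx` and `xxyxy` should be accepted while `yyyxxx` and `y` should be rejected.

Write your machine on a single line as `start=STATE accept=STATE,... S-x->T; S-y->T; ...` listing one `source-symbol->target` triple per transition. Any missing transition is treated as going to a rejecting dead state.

start=q0; accept=q11,q12,q13,q14; q0-x->q1; q0-y->q2; q1-x->q3; q1-y->q4; q2-x->q5; q2-y->q6; q3-x->q7; q3-y->q8; q4-x->q9; q4-y->q10; q5-x->q11; q5-y->q12; q6-x->q13; q6-y->q14; q7-x->q7; q7-y->q8; q8-x->q9; q8-y->q10; q9-x->q11; q9-y->q12; q10-x->q13; q10-y->q14; q11-x->q7; q11-y->q8; q12-x->q9; q12-y->q10; q13-x->q11; q13-y->q12; q14-x->q13; q14-y->q14

Because acceptance depends on a position counted from the end, the machine has to buffer the most recent 3 symbols. Make each state the string of the last up-to-3 symbols read; on input `x` shift the window left and append `x`. Accept when the buffered window has length 3 and begins with `y`.
A 15-state machine:
          x    y  
>  q0     q1   q2 
   q1     q3   q4 
   q2     q5   q6 
   q3     q7   q8 
   q4     q9  q10 
   q5    q11  q12 
   q6    q13  q14 
   q7     q7   q8 
   q8     q9  q10 
   q9    q11  q12 
   q10   q13  q14 
 * q11    q7   q8 
 * q12    q9  q10 
 * q13   q11  q12 
 * q14   q13  q14 
(> = start, * = accepting)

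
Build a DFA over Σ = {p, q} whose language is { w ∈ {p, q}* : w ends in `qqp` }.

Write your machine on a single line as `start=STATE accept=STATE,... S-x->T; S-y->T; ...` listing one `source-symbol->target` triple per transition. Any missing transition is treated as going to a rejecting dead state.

start=S0; accept=S3; S0-p->S0; S0-q->S1; S1-p->S0; S1-q->S2; S2-p->S3; S2-q->S2; S3-p->S0; S3-q->S1

Remember how much of `qqp` the current input suffix matches. State S0 means no match yet; S1 means the last symbol is `q`; S2 means the last 2 symbols are `qq`; S3 means the last 3 symbols are `qqp`. Only S3 accepts. On a mismatch, fall back to the longest proper suffix that is still a prefix of `qqp`.
4 states suffice.
        p   q  
>  S0   S0  S1 
   S1   S0  S2 
   S2   S3  S2 
 * S3   S0  S1 
(> = start, * = accepting)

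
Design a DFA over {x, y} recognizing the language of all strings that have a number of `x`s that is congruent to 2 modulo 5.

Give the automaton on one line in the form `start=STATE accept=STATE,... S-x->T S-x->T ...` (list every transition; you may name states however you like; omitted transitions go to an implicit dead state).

start=S0 accept=S2 S0-x->S1 S0-y->S0 S1-x->S2 S1-y->S1 S2-x->S3 S2-y->S2 S3-x->S4 S3-y->S3 S4-x->S0 S4-y->S4

The only thing that matters is how many `x`s have appeared, reduced mod 5. Use one state per residue: S0 for 0, …, S4 for 4. Reading `x` moves to the next residue; anything else stays put. S2 is accepting.
        x   y  
>  S0   S1  S0 
   S1   S2  S1 
 * S2   S3  S2 
   S3   S4  S3 
   S4   S0  S4 
(> = start, * = accepting)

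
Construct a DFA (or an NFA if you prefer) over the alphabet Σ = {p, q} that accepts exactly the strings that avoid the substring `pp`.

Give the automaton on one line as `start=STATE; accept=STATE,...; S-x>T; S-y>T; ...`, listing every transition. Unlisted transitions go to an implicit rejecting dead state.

start=A; accept=A,B; A-p>B; A-q>A; B-p>C; B-q>A; C-p>C; C-q>C

Track partial matches of the forbidden pattern `pp`. State C is a dead state reached once `pp` has occurred; every other state accepts. A means no part of `pp` is currently matched.
3 states suffice.
       p  q 
>* A   B  A 
 * B   C  A 
   C   C  C 
(> = start, * = accepting)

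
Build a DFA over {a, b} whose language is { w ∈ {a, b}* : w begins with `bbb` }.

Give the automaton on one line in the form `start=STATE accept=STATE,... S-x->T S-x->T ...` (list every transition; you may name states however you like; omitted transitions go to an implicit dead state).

start=q0 accept=q3 q0-a->q4 q0-b->q1 q1-a->q4 q1-b->q2 q2-a->q4 q2-b->q3 q3-a->q3 q3-b->q3 q4-a->q4 q4-b->q4

Check the first 3 symbols one by one: q0 through q2 record how many have matched `bbb` so far; any wrong symbol goes to the dead state q4. After all 3 match we enter the accepting sink q3.
With 5 states:
        a   b  
>  q0   q4  q1 
   q1   q4  q2 
   q2   q4  q3 
 * q3   q3  q3 
   q4   q4  q4 
(> = start, * = accepting)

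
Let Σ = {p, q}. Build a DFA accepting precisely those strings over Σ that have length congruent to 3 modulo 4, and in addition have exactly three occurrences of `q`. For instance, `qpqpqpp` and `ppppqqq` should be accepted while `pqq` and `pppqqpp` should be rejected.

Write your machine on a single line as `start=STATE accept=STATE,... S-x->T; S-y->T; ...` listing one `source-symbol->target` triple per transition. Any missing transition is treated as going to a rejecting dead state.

start=S0; accept=S9; S0-p->S1; S0-q->S2; S1-p->S3; S1-q->S4; S2-p->S4; S2-q->S5; S3-p->S6; S3-q->S7; S4-p->S7; S4-q->S8; S5-p->S8; S5-q->S9; S6-p->S0; S6-q->S10; S7-p->S10; S7-q->S11; S8-p->S11; S8-q->S12; S9-p->S12; S9-q->S13; S10-p->S2; S10-q->S14; S11-p->S14; S11-q->S15; S12-p->S15; S12-q->S13; S13-p->S13; S13-q->S13; S14-p->S5; S14-q->S16; S15-p->S16; S15-q->S13; S16-p->S9; S16-q->S13

Build one automaton per condition and run them in lockstep. One (4 states) tracks the input length modulo 4; the other (5 states) tracks the count of `q`s, saturating at 4. Each combined state is a pair, one component from each; accept when both components accept. After merging equivalent states the machine shrinks.
A 17-state machine:
          p    q  
>  S0     S1   S2 
   S1     S3   S4 
   S2     S4   S5 
   S3     S6   S7 
   S4     S7   S8 
   S5     S8   S9 
   S6     S0  S10 
   S7    S10  S11 
   S8    S11  S12 
 * S9    S12  S13 
   S10    S2  S14 
   S11   S14  S15 
   S12   S15  S13 
   S13   S13  S13 
   S14    S5  S16 
   S15   S16  S13 
   S16    S9  S13 
(> = start, * = accepting)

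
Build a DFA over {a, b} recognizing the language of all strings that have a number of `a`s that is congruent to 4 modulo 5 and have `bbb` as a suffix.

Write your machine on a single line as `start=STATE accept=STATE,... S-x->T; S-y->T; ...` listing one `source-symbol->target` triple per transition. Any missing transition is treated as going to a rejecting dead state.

Run two small machines in parallel and take their product. The first has 5 states tracking the count of `a`s modulo 5; the second has 4 states tracking how much of the suffix `bbb` has currently been matched. A product state is a pair (one from each), accepting exactly when both do.
20 states suffice.
          a    b  
>  s0     s1   s2 
   s1     s3   s4 
   s2     s1   s5 
   s3     s6   s7 
   s4     s3   s8 
   s5     s1   s9 
   s6    s10  s11 
   s7     s6  s12 
   s8     s3  s13 
   s9     s1   s9 
   s10    s0  s14 
   s11   s10  s15 
   s12    s6  s16 
   s13    s3  s13 
   s14    s0  s17 
   s15   s10  s18 
   s16    s6  s16 
   s17    s0  s19 
   s18   s10  s18 
 * s19    s0  s19 
(> = start, * = accepting)

start=s0; accept=s19; s0-a->s1; s0-b->s2; s1-a->s3; s1-b->s4; s2-a->s1; s2-b->s5; s3-a->s6; s3-b->s7; s4-a->s3; s4-b->s8; s5-a->s1; s5-b->s9; s6-a->s10; s6-b->s11; s7-a->s6; s7-b->s12; s8-a->s3; s8-b->s13; s9-a->s1; s9-b->s9; s10-a->s0; s10-b->s14; s11-a->s10; s11-b->s15; s12-a->s6; s12-b->s16; s13-a->s3; s13-b->s13; s14-a->s0; s14-b->s17; s15-a->s10; s15-b->s18; s16-a->s6; s16-b->s16; s17-a->s0; s17-b->s19; s18-a->s10; s18-b->s18; s19-a->s0; s19-b->s19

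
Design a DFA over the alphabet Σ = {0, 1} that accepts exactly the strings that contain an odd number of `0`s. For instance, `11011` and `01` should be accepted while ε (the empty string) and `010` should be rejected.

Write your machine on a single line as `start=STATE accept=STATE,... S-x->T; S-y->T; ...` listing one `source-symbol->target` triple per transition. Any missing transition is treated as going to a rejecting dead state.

Keep the running count of `0`s modulo 2: each `0` advances along the cycle q0 → q1 → q0 while other symbols loop. Accept at q1.
With 2 states:
        0   1  
>  q0   q1  q0 
 * q1   q0  q1 
(> = start, * = accepting)

start=q0; accept=q1; q0-0->q1; q0-1->q0; q1-0->q0; q1-1->q1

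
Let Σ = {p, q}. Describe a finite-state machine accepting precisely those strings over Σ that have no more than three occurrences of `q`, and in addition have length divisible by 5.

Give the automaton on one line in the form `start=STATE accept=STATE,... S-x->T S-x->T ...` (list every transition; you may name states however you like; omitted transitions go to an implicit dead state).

start=S0 accept=S0,S15,S16,S17 S0-p->S1 S0-q->S2 S1-p->S3 S1-q->S4 S2-p->S4 S2-q->S5 S3-p->S6 S3-q->S7 S4-p->S7 S4-q->S8 S5-p->S8 S5-q->S9 S6-p->S10 S6-q->S11 S7-p->S11 S7-q->S12 S8-p->S12 S8-q->S13 S9-p->S13 S9-q->S14 S10-p->S0 S10-q->S15 S11-p->S15 S11-q->S16 S12-p->S16 S12-q->S17 S13-p->S17 S13-q->S14 S14-p->S14 S14-q->S14 S15-p->S2 S15-q->S18 S16-p->S18 S16-q->S19 S17-p->S19 S17-q->S14 S18-p->S5 S18-q->S20 S19-p->S20 S19-q->S14 S20-p->S9 S20-q->S14

Handle the two conditions separately and then intersect. One (5 states) tracks the count of `q`s, saturating at 4; the other (5 states) tracks the input length modulo 5. Each combined state is a pair, one component from each; accept when both components accept. After merging equivalent states the machine shrinks.
With 21 states:
          p    q  
>* S0     S1   S2 
   S1     S3   S4 
   S2     S4   S5 
   S3     S6   S7 
   S4     S7   S8 
   S5     S8   S9 
   S6    S10  S11 
   S7    S11  S12 
   S8    S12  S13 
   S9    S13  S14 
   S10    S0  S15 
   S11   S15  S16 
   S12   S16  S17 
   S13   S17  S14 
   S14   S14  S14 
 * S15    S2  S18 
 * S16   S18  S19 
 * S17   S19  S14 
   S18    S5  S20 
   S19   S20  S14 
   S20    S9  S14 
(> = start, * = accepting)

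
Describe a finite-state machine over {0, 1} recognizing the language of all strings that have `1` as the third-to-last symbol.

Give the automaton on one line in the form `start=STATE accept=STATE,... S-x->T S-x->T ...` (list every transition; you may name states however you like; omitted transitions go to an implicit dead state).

start=s0 accept=s11,s12,s13,s14 s0-0->s1 s0-1->s2 s1-0->s3 s1-1->s4 s2-0->s5 s2-1->s6 s3-0->s7 s3-1->s8 s4-0->s9 s4-1->s10 s5-0->s11 s5-1->s12 s6-0->s13 s6-1->s14 s7-0->s7 s7-1->s8 s8-0->s9 s8-1->s10 s9-0->s11 s9-1->s12 s10-0->s13 s10-1->s14 s11-0->s7 s11-1->s8 s12-0->s9 s12-1->s10 s13-0->s11 s13-1->s12 s14-0->s13 s14-1->s14

Because acceptance depends on a position counted from the end, the machine has to buffer the most recent 3 symbols. Make each state the string of the last up-to-3 symbols read; on input `x` shift the window left and append `x`. Accept when the buffered window has length 3 and begins with `1`.
15 states suffice.
          0    1  
>  s0     s1   s2 
   s1     s3   s4 
   s2     s5   s6 
   s3     s7   s8 
   s4     s9  s10 
   s5    s11  s12 
   s6    s13  s14 
   s7     s7   s8 
   s8     s9  s10 
   s9    s11  s12 
   s10   s13  s14 
 * s11    s7   s8 
 * s12    s9  s10 
 * s13   s11  s12 
 * s14   s13  s14 
(> = start, * = accepting)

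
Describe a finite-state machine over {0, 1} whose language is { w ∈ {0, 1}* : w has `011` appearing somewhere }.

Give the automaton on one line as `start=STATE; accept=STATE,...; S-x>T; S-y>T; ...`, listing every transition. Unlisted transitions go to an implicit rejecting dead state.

start=S0; accept=S3; S0-0>S1; S0-1>S0; S1-0>S1; S1-1>S2; S2-0>S1; S2-1>S3; S3-0>S3; S3-1>S3

States S0..S2 record the length of the longest prefix of `011` that matches the current input suffix. Reaching S3 means `011` has been seen, and we stay there forever. Accept from S3.
4 states suffice.
        0   1  
>  S0   S1  S0 
   S1   S1  S2 
   S2   S1  S3 
 * S3   S3  S3 
(> = start, * = accepting)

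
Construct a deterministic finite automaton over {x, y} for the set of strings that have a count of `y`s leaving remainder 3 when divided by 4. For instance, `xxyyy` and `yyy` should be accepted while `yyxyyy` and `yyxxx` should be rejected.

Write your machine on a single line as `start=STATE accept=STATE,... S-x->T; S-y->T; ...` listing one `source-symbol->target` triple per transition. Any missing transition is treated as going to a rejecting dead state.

start=A; accept=D; A-x->A; A-y->B; B-x->B; B-y->C; C-x->C; C-y->D; D-x->D; D-y->A

The only thing that matters is how many `y`s have appeared, reduced mod 4. Use one state per residue: A for 0, …, D for 3. Reading `y` moves to the next residue; anything else stays put. D is accepting.
With 4 states:
       x  y 
>  A   A  B 
   B   B  C 
   C   C  D 
 * D   D  A 
(> = start, * = accepting)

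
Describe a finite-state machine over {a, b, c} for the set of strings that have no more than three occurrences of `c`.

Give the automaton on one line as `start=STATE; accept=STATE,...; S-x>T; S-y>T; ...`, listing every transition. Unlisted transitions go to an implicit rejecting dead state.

Only the number of `c`s matters, and only up to 4. Make a chain q0 → q1 → q2 → q3 → q4 advanced by each `c` (with q4 absorbing); every other symbol self-loops. The accepting set is {q0, q1, q2, q3}.
A 5-state machine:
        a   b   c  
>* q0   q0  q0  q1 
 * q1   q1  q1  q2 
 * q2   q2  q2  q3 
 * q3   q3  q3  q4 
   q4   q4  q4  q4 
(> = start, * = accepting)

start=q0; accept=q0,q1,q2,q3; q0-a>q0; q0-b>q0; q0-c>q1; q1-a>q1; q1-b>q1; q1-c>q2; q2-a>q2; q2-b>q2; q2-c>q3; q3-a>q3; q3-b>q3; q3-c>q4; q4-a>q4; q4-b>q4; q4-c>q4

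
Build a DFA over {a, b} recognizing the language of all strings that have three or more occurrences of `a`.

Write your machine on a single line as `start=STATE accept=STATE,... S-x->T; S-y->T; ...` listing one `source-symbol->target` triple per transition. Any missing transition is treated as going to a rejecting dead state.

Only the number of `a`s matters, and only up to 4. Make a chain q0 → q1 → q2 → q3 → q4 advanced by each `a` (with q4 absorbing); every other symbol self-loops. The accepting set is {q3, q4}.
5 states suffice.
        a   b  
>  q0   q1  q0 
   q1   q2  q1 
   q2   q3  q2 
 * q3   q4  q3 
 * q4   q4  q4 
(> = start, * = accepting)

start=q0; accept=q3,q4; q0-a->q1; q0-b->q0; q1-a->q2; q1-b->q1; q2-a->q3; q2-b->q2; q3-a->q4; q3-b->q3; q4-a->q4; q4-b->q4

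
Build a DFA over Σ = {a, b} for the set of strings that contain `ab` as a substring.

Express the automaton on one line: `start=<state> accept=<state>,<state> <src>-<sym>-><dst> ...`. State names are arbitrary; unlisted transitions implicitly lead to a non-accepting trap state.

States s0..s1 record the length of the longest prefix of `ab` that matches the current input suffix. Reaching s2 means `ab` has been seen, and we stay there forever. Accept from s2.
        a   b  
>  s0   s1  s0 
   s1   s1  s2 
 * s2   s2  s2 
(> = start, * = accepting)

start=s0 accept=s2 s0-a->s1 s0-b->s0 s1-a->s1 s1-b->s2 s2-a->s2 s2-b->s2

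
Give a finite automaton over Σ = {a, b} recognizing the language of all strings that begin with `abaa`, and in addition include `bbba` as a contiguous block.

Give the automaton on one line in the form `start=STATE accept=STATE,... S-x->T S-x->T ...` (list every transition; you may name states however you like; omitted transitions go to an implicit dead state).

Build one automaton per condition and run them in lockstep. One (6 states) tracks whether the input so far still matches the prefix `abaa`; the other (5 states) tracks whether and how much of `bbba` has been seen. Each combined state is a pair, one component from each; accept when both components accept.
A 14-state machine:
          a    b  
>  q0     q1   q2 
   q1     q3   q4 
   q2     q3   q5 
   q3     q3   q2 
   q4     q6   q5 
   q5     q3   q7 
   q6     q8   q2 
   q7     q9   q7 
   q8     q8  q10 
   q9     q9   q9 
   q10    q8  q11 
   q11    q8  q12 
   q12   q13  q12 
 * q13   q13  q13 
(> = start, * = accepting)

start=q0 accept=q13 q0-a->q1 q0-b->q2 q1-a->q3 q1-b->q4 q2-a->q3 q2-b->q5 q3-a->q3 q3-b->q2 q4-a->q6 q4-b->q5 q5-a->q3 q5-b->q7 q6-a->q8 q6-b->q2 q7-a->q9 q7-b->q7 q8-a->q8 q8-b->q10 q9-a->q9 q9-b->q9 q10-a->q8 q10-b->q11 q11-a->q8 q11-b->q12 q12-a->q13 q12-b->q12 q13-a->q13 q13-b->q13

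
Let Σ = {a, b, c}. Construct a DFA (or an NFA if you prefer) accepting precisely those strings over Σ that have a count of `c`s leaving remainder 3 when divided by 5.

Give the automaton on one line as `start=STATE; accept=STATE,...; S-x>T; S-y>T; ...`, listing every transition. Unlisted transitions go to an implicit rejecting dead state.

start=q0; accept=q3; q0-a>q0; q0-b>q0; q0-c>q1; q1-a>q1; q1-b>q1; q1-c>q2; q2-a>q2; q2-b>q2; q2-c>q3; q3-a>q3; q3-b>q3; q3-c>q4; q4-a>q4; q4-b>q4; q4-c>q0

Keep the running count of `c`s modulo 5: each `c` advances along the cycle q0 → q1 → q2 → q3 → q4 → q0 while other symbols loop. Accept at q3.
5 states suffice.
        a   b   c  
>  q0   q0  q0  q1 
   q1   q1  q1  q2 
   q2   q2  q2  q3 
 * q3   q3  q3  q4 
   q4   q4  q4  q0 
(> = start, * = accepting)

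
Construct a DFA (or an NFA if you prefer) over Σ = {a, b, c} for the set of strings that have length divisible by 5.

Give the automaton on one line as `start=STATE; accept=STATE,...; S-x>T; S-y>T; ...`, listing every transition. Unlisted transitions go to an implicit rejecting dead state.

start=s0; accept=s0; s0-a>s1; s0-b>s1; s0-c>s1; s1-a>s2; s1-b>s2; s1-c>s2; s2-a>s3; s2-b>s3; s2-c>s3; s3-a>s4; s3-b>s4; s3-c>s4; s4-a>s0; s4-b>s0; s4-c>s0

Only the length mod 5 matters, so use a 5-cycle: from any state, every input symbol moves to the next state, wrapping s4 back to s0. Mark s0 accepting.
A 5-state machine:
        a   b   c  
>* s0   s1  s1  s1 
   s1   s2  s2  s2 
   s2   s3  s3  s3 
   s3   s4  s4  s4 
   s4   s0  s0  s0 
(> = start, * = accepting)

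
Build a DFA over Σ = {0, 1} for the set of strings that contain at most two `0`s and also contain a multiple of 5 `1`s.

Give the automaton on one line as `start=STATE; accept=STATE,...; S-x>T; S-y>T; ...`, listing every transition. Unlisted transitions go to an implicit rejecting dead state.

start=q0; accept=q0,q1,q3; q0-0>q1; q0-1>q2; q1-0>q3; q1-1>q4; q2-0>q4; q2-1>q5; q3-0>q6; q3-1>q7; q4-0>q7; q4-1>q8; q5-0>q8; q5-1>q9; q6-0>q6; q6-1>q6; q7-0>q6; q7-1>q10; q8-0>q10; q8-1>q11; q9-0>q11; q9-1>q12; q10-0>q6; q10-1>q13; q11-0>q13; q11-1>q14; q12-0>q14; q12-1>q0; q13-0>q6; q13-1>q15; q14-0>q15; q14-1>q1; q15-0>q6; q15-1>q3

Run two small machines in parallel and take their product. One (4 states) tracks the count of `0`s, saturating at 3; the other (5 states) tracks the count of `1`s modulo 5. Each combined state is a pair, one component from each; accept when both components accept. Minimizing collapses redundant product states.
16 states suffice.
          0    1  
>* q0     q1   q2 
 * q1     q3   q4 
   q2     q4   q5 
 * q3     q6   q7 
   q4     q7   q8 
   q5     q8   q9 
   q6     q6   q6 
   q7     q6  q10 
   q8    q10  q11 
   q9    q11  q12 
   q10    q6  q13 
   q11   q13  q14 
   q12   q14   q0 
   q13    q6  q15 
   q14   q15   q1 
   q15    q6   q3 
(> = start, * = accepting)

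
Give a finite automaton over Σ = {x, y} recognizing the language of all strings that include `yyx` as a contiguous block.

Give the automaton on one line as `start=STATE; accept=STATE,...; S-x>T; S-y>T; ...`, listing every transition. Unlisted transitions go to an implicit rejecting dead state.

start=A; accept=D; A-x>A; A-y>B; B-x>A; B-y>C; C-x>D; C-y>C; D-x>D; D-y>D

States A..C record the length of the longest prefix of `yyx` that matches the current input suffix. Reaching D means `yyx` has been seen, and we stay there forever. Accept from D.
       x  y 
>  A   A  B 
   B   A  C 
   C   D  C 
 * D   D  D 
(> = start, * = accepting)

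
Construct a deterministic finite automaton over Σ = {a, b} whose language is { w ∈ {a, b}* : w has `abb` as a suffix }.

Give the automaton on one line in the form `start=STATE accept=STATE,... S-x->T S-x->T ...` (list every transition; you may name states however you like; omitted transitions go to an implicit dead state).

start=s0 accept=s3 s0-a->s1 s0-b->s0 s1-a->s1 s1-b->s2 s2-a->s1 s2-b->s3 s3-a->s1 s3-b->s0

Let each state record the length of the longest suffix of the input read so far that is also a prefix of `abb`. s1 means the last symbol is `a`; s2 means the last 2 symbols are `ab`; s3 means the last 3 symbols are `abb`. Accept only at s3, where the string currently ends in `abb`.
        a   b  
>  s0   s1  s0 
   s1   s1  s2 
   s2   s1  s3 
 * s3   s1  s0 
(> = start, * = accepting)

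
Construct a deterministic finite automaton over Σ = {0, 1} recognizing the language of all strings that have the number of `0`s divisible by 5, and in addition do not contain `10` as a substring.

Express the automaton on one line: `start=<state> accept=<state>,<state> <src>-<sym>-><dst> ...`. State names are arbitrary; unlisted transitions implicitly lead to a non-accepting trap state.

Build one automaton per condition and run them in lockstep. One (5 states) tracks the count of `0`s modulo 5; the other (3 states) tracks partial matches of the forbidden pattern `10`. Each combined state is a pair, one component from each; accept when both components accept.
A 15-state machine:
          0    1  
>* s0     s1   s2 
   s1     s3   s4 
 * s2     s5   s2 
   s3     s6   s7 
   s4     s8   s4 
   s5     s8   s5 
   s6     s9  s10 
   s7    s11   s7 
   s8    s11   s8 
   s9     s0  s12 
   s10   s13  s10 
   s11   s13  s11 
   s12   s14  s12 
   s13   s14  s13 
   s14    s5  s14 
(> = start, * = accepting)

start=s0 accept=s0,s2 s0-0->s1 s0-1->s2 s1-0->s3 s1-1->s4 s2-0->s5 s2-1->s2 s3-0->s6 s3-1->s7 s4-0->s8 s4-1->s4 s5-0->s8 s5-1->s5 s6-0->s9 s6-1->s10 s7-0->s11 s7-1->s7 s8-0->s11 s8-1->s8 s9-0->s0 s9-1->s12 s10-0->s13 s10-1->s10 s11-0->s13 s11-1->s11 s12-0->s14 s12-1->s12 s13-0->s14 s13-1->s13 s14-0->s5 s14-1->s14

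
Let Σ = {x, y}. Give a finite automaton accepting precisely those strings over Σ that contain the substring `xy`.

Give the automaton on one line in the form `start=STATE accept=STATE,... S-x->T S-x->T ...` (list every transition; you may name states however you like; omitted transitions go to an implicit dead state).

Track how much of `xy` has been matched so far: state S0 is no progress, S2 is the absorbing accept state reached once `xy` has occurred. Intermediate states record partial matches; on a mismatch, fall back to the longest reusable overlap.
3 states suffice.
        x   y  
>  S0   S1  S0 
   S1   S1  S2 
 * S2   S2  S2 
(> = start, * = accepting)

start=S0 accept=S2 S0-x->S1 S0-y->S0 S1-x->S1 S1-y->S2 S2-x->S2 S2-y->S2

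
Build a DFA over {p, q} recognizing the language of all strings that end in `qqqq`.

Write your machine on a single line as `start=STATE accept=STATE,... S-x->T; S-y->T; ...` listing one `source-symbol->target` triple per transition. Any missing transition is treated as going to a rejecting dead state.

Let each state record the length of the longest suffix of the input read so far that is also a prefix of `qqqq`. B means the last symbol is `q`; C means the last 2 symbols are `qq`; D means the last 3 symbols are `qqq`; E means the last 4 symbols are `qqqq`. Accept only at E, where the string currently ends in `qqqq`.
With 5 states:
       p  q 
>  A   A  B 
   B   A  C 
   C   A  D 
   D   A  E 
 * E   A  E 
(> = start, * = accepting)

start=A; accept=E; A-p->A; A-q->B; B-p->A; B-q->C; C-p->A; C-q->D; D-p->A; D-q->E; E-p->A; E-q->E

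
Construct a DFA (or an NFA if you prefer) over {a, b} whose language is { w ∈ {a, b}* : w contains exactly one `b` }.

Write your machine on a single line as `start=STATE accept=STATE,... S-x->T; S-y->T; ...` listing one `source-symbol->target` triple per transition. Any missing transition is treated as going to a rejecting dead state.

start=q0; accept=q1; q0-a->q0; q0-b->q1; q1-a->q1; q1-b->q2; q2-a->q2; q2-b->q2

Count `b`s, saturating at 2: state q0 means no `b` yet, q1 means one `b` seen, q2 means more than one. Each `b` increments (capped at q2); other symbols loop. Accept from {q1}.
With 3 states:
        a   b  
>  q0   q0  q1 
 * q1   q1  q2 
   q2   q2  q2 
(> = start, * = accepting)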